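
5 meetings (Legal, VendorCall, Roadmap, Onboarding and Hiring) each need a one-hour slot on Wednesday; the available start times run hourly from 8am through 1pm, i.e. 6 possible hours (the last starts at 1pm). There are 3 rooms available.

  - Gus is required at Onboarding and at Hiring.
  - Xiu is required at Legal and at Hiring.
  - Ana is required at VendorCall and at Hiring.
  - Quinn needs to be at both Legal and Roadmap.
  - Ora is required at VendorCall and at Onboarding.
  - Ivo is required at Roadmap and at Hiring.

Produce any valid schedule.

Roadmap -> 9am; VendorCall -> 8am; Legal -> 8am; Onboarding -> 9am; Hiring -> 10am

Checking: VendorCall(8am) != Hiring(10am); VendorCall(8am) != Onboarding(9am); Roadmap(9am) != Hiring(10am); Legal(8am) != Roadmap(9am); Legal(8am) != Hiring(10am); Onboarding(9am) != Hiring(10am); max 2 per hour (cap 3).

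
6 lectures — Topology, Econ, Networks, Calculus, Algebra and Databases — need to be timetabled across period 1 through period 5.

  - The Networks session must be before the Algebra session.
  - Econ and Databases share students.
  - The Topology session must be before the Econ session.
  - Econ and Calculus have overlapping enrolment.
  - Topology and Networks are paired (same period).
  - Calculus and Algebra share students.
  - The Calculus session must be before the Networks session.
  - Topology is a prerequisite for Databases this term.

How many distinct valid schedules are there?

26

Splitting on Topology: it can be period 2 (18), period 3 (8). Listing each branch's schedules as (Econ, Networks, Calculus, Algebra, Databases) by period number:
Topology=period 2: (3,2,1,3,4) (3,2,1,3,5) (3,2,1,4,4) (3,2,1,4,5) (3,2,1,5,4) (3,2,1,5,5) (4,2,1,3,3) (4,2,1,3,5) (4,2,1,4,3) (4,2,1,4,5) (4,2,1,5,3) (4,2,1,5,5) (5,2,1,3,3) (5,2,1,3,4) (5,2,1,4,3) (5,2,1,4,4) (5,2,1,5,3) (5,2,1,5,4) — 18.
Topology=period 3: (4,3,1,4,5) (4,3,1,5,5) (4,3,2,4,5) (4,3,2,5,5) (5,3,1,4,4) (5,3,1,5,4) (5,3,2,4,4) (5,3,2,5,4) — 8.
Summing: 18 + 8 = 26.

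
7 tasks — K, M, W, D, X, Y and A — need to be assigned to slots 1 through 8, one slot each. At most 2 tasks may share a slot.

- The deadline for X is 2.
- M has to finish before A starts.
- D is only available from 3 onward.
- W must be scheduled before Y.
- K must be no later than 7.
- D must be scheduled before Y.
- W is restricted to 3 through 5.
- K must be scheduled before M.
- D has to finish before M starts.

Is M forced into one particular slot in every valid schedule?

No

M can be 4 (e.g. Y in 4, K in 1, W in 3, D in 3, X in 1, M in 4, A in 5) or 5 (e.g. A in 6, X in 1, D in 3, M in 5, Y in 4, K in 1, W in 3).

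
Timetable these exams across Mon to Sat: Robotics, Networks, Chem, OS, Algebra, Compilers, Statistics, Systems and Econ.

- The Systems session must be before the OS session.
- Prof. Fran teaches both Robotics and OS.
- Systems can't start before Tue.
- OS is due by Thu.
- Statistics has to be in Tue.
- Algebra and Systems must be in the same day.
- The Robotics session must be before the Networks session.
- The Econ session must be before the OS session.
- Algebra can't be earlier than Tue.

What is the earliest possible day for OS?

Precedence pushes OS to at least Wed; OS's own window allows nothing later than Thu.
OS at Wed is achievable: OS=Wed, Econ=Mon, Compilers=Mon, Robotics=Mon, Statistics=Tue, Chem=Mon, Systems=Tue, Networks=Tue, Algebra=Tue.

Wed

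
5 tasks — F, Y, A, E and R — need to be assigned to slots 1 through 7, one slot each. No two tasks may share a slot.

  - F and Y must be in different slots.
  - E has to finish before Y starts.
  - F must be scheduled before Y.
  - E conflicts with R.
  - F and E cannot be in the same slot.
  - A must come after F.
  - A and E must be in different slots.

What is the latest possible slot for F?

5

Downstream work caps F at 6.
F at 5 is achievable: A in 7; F in 5; E in 1; Y in 6; R in 2.
Nothing later works — the conflict and capacity constraints rule out every slot after 5.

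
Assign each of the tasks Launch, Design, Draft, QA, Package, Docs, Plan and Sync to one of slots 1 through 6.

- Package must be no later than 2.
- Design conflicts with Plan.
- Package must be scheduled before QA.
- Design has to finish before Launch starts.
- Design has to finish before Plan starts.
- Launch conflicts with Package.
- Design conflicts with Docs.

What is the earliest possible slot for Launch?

2

Precedence pushes Launch to at least 2.
Launch at 2 is achievable: QA=2, Plan=2, Docs=2, Sync=1, Launch=2, Design=1, Package=1, Draft=1.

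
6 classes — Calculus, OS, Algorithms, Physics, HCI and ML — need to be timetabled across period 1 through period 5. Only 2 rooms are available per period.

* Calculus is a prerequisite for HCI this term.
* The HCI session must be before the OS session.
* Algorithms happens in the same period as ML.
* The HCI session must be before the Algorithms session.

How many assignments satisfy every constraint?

40

Splitting on Calculus: it can be period 1 (32), period 2 (8). Listing each branch's schedules as (OS, Algorithms, Physics, HCI, ML) by period number:
Calculus=period 1: (3,4,1,2,4) (3,4,2,2,4) (3,4,3,2,4) (3,4,5,2,4) (3,5,1,2,5) (3,5,2,2,5) (3,5,3,2,5) (3,5,4,2,5) (4,3,1,2,3) (4,3,2,2,3) (4,3,4,2,3) (4,3,5,2,3) (4,5,1,2,5) (4,5,1,3,5) (4,5,2,2,5) (4,5,2,3,5) (4,5,3,2,5) (4,5,3,3,5) (4,5,4,2,5) (4,5,4,3,5) (5,3,1,2,3) (5,3,2,2,3) (5,3,4,2,3) (5,3,5,2,3) (5,4,1,2,4) (5,4,1,3,4) (5,4,2,2,4) (5,4,2,3,4) (5,4,3,2,4) (5,4,3,3,4) (5,4,5,2,4) (5,4,5,3,4) — 32.
Calculus=period 2: (4,5,1,3,5) (4,5,2,3,5) (4,5,3,3,5) (4,5,4,3,5) (5,4,1,3,4) (5,4,2,3,4) (5,4,3,3,4) (5,4,5,3,4) — 8.
Summing: 32 + 8 = 40.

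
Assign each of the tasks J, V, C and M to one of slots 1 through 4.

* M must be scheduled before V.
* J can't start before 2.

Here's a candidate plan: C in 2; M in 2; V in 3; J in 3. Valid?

M must be scheduled before V — holds.
J can't start before 2 — holds.

Yes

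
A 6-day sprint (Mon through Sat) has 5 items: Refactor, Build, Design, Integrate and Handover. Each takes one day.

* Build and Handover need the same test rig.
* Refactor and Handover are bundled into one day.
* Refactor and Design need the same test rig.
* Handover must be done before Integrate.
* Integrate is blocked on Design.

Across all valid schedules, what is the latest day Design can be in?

Fri

Downstream work caps Design at Fri.
Design at Fri is achievable: Handover -> Mon; Build -> Tue; Design -> Fri; Refactor -> Mon; Integrate -> Sat.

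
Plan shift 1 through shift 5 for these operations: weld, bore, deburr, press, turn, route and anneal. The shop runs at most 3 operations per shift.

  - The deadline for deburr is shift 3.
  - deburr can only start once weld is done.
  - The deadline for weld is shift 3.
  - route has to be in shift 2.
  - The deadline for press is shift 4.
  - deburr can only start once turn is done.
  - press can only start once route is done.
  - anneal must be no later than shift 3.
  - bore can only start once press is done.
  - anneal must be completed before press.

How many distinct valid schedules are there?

Splitting on weld: it can be shift 1 (21), shift 2 (11). Listing each branch's schedules as (bore, deburr, press, turn, route, anneal) by shift number:
weld=shift 1: (4,2,3,1,2,1) (4,2,3,1,2,2) (4,3,3,1,2,1) (4,3,3,1,2,2) (4,3,3,2,2,1) (4,3,3,2,2,2) (5,2,3,1,2,1) (5,2,3,1,2,2) (5,2,4,1,2,1) (5,2,4,1,2,2) (5,2,4,1,2,3) (5,3,3,1,2,1) (5,3,3,1,2,2) (5,3,3,2,2,1) (5,3,3,2,2,2) (5,3,4,1,2,1) (5,3,4,1,2,2) (5,3,4,1,2,3) (5,3,4,2,2,1) (5,3,4,2,2,2) (5,3,4,2,2,3) — 21.
weld=shift 2: (4,3,3,1,2,1) (4,3,3,1,2,2) (4,3,3,2,2,1) (5,3,3,1,2,1) (5,3,3,1,2,2) (5,3,3,2,2,1) (5,3,4,1,2,1) (5,3,4,1,2,2) (5,3,4,1,2,3) (5,3,4,2,2,1) (5,3,4,2,2,3) — 11.
Summing: 21 + 11 = 32.

32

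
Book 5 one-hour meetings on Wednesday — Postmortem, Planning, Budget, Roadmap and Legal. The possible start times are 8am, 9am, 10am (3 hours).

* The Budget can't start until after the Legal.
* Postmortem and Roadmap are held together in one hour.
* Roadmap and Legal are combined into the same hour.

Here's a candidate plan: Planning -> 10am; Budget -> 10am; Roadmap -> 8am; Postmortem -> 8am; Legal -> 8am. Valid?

Yes

The Budget can't start until after the Legal — holds.
Postmortem and Roadmap are held together in one hour — holds.
Roadmap and Legal are combined into the same hour — holds.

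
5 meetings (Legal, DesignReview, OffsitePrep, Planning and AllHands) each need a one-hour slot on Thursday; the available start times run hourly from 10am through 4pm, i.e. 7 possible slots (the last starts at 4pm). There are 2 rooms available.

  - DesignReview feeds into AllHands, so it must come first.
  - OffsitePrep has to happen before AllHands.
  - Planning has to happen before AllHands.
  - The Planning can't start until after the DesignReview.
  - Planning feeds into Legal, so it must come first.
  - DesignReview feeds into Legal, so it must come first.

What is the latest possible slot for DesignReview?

Downstream work caps DesignReview at 2pm.
DesignReview at 2pm is achievable: Legal -> 4pm, Planning -> 3pm, DesignReview -> 2pm, AllHands -> 4pm, OffsitePrep -> 10am.

2pm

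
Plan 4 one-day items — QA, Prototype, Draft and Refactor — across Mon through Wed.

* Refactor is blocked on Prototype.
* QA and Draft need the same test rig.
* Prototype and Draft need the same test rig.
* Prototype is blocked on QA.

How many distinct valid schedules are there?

1

Enumerating: Refactor=Wed, Prototype=Tue, Draft=Wed, QA=Mon.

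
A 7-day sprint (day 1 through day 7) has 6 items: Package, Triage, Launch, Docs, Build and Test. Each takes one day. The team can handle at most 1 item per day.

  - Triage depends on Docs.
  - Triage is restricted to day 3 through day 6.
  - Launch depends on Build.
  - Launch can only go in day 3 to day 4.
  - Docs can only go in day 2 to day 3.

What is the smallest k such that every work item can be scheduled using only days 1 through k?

The precedence chain requires at least 2 distinct days.
With at most 1 per day and 6 work items, at least 6 days are needed.
Triage can't be placed before day 3, so the schedule must run through at least day 3.
6 works (last occupied day: day 6): for example Launch in day 3, Triage in day 4, Package in day 5, Test in day 6, Docs in day 2, Build in day 1.

6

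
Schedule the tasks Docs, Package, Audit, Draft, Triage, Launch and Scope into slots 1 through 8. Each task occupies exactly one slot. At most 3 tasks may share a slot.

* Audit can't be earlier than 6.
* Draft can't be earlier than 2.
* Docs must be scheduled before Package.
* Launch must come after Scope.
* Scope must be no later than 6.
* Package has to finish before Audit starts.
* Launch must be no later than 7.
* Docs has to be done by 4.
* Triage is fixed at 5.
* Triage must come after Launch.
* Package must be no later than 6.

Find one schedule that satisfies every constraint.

Triage -> 5, Package -> 2, Docs -> 1, Audit -> 6, Draft -> 2, Launch -> 2, Scope -> 1

Checking: Docs(1) before Package(2); Launch(2) before Triage(5); Package(2) before Audit(6); Scope(1) before Launch(2); Draft=2 in [2,8]; Scope=1 in [1,6]; Audit=6 in [6,8]; Launch=2 in [1,7]; Triage=5 in [5,5]; Docs=1 in [1,4]; Package=2 in [1,6]; max 3 per slot (cap 3).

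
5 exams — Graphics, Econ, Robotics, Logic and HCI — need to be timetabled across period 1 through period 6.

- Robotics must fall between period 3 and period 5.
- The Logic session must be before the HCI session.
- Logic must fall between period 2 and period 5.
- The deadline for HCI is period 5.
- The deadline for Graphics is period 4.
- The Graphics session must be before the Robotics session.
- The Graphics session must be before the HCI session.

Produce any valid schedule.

Graphics -> period 1; HCI -> period 3; Logic -> period 2; Econ -> period 1; Robotics -> period 3

Checking: Graphics(period 1) before HCI(period 3); Graphics(period 1) before Robotics(period 3); Logic(period 2) before HCI(period 3); Logic=period 2 in [period 2,period 5]; Robotics=period 3 in [period 3,period 5]; Graphics=period 1 in [period 1,period 4]; HCI=period 3 in [period 1,period 5].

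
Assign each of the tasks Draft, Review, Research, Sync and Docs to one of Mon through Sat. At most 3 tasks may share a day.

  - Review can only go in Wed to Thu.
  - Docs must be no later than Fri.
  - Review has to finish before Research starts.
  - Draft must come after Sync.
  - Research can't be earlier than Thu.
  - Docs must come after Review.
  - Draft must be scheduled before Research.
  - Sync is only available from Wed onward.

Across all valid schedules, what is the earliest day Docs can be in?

Precedence pushes Docs to at least Thu; Docs's own window allows nothing later than Fri.
Docs at Thu is achievable: Sync in Wed; Docs in Thu; Research in Fri; Review in Wed; Draft in Thu.

Thu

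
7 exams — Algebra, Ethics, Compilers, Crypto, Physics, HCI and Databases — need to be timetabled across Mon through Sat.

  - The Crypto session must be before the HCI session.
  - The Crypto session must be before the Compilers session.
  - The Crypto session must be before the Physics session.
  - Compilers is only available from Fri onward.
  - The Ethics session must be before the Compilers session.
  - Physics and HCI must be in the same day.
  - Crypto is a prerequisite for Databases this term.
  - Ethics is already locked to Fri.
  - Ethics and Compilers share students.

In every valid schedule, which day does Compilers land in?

Sat

Compilers's window is Fri–Sat.
Ethics is fixed at Fri, and Compilers can't share a day with Ethics.
So Compilers must be Sat.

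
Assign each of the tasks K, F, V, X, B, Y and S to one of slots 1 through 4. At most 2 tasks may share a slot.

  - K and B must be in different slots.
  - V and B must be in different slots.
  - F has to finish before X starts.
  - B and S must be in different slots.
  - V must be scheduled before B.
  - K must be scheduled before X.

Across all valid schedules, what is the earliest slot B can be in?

Precedence pushes B to at least 2.
B at 2 is achievable: Y -> 3, K -> 1, V -> 1, F -> 2, B -> 2, X -> 3, S -> 4.

2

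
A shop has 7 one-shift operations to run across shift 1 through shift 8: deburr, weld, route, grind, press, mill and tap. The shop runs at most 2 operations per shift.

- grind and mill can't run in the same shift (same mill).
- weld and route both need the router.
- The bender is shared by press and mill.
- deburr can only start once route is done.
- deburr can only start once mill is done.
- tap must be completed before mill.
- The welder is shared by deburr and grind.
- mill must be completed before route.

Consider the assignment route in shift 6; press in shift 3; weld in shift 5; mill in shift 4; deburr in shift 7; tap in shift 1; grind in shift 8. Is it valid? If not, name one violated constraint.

tap must be completed before mill — holds.
The welder is shared by deburr and grind — holds.
grind and mill can't run in the same shift (same mill) — holds.
The bender is shared by press and mill — holds.
deburr can only start once route is done — holds.
deburr can only start once mill is done — holds.
mill must be completed before route — holds.
The shop runs at most 2 operations per shift — holds.
weld and route both need the router — holds.

Valid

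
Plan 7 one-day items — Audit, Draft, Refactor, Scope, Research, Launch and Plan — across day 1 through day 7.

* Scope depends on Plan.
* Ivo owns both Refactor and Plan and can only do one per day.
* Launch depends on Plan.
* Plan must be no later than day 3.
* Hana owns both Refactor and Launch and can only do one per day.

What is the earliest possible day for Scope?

day 2

Precedence pushes Scope to at least day 2.
Scope at day 2 is achievable: Launch in day 2; Audit in day 1; Refactor in day 3; Scope in day 2; Research in day 1; Plan in day 1; Draft in day 1.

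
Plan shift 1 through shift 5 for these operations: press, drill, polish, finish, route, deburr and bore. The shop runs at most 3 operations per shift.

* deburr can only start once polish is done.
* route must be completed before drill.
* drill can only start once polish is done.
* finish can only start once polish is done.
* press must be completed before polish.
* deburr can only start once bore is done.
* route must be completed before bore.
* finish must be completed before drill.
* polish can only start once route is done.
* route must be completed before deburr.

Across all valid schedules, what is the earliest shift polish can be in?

Precedence pushes polish to at least shift 2; downstream work caps polish at shift 3.
polish at shift 2 is achievable: bore in shift 2; polish in shift 2; deburr in shift 3; finish in shift 3; route in shift 1; drill in shift 4; press in shift 1.

shift 2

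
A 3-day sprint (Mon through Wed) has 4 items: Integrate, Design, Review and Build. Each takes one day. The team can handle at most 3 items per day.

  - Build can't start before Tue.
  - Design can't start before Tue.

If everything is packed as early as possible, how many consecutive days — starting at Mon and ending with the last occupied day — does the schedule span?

With at most 3 per day and 4 work items, at least 2 days are needed.
Design can't be placed before Tue — that is day 2 counting from Mon — so the schedule must run through at least 2 days.
2 works (last occupied day: Tue): for example Review=Mon; Build=Tue; Design=Tue; Integrate=Mon.

2 days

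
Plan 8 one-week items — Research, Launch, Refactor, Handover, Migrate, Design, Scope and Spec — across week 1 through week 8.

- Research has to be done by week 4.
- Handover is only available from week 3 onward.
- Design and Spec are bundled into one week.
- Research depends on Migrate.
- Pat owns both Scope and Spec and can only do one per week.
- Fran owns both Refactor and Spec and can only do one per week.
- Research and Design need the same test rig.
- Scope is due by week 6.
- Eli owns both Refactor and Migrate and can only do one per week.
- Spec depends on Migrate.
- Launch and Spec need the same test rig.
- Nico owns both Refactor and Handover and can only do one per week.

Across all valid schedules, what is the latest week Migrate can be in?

week 3

Downstream work caps Migrate at week 3.
Migrate at week 3 is achievable: Handover -> week 3; Migrate -> week 3; Scope -> week 1; Spec -> week 5; Refactor -> week 1; Research -> week 4; Design -> week 5; Launch -> week 1.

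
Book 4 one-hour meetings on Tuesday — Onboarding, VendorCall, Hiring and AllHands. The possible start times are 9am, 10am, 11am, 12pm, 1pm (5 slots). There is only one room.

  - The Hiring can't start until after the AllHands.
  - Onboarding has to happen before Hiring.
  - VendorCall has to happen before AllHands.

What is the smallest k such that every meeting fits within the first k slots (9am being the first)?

The precedence chain requires at least 3 distinct slots.
With at most 1 per slot and 4 meetings, at least 4 slots are needed.
4 works (last occupied slot: 12pm): for example Hiring in 12pm; Onboarding in 11am; VendorCall in 9am; AllHands in 10am.

4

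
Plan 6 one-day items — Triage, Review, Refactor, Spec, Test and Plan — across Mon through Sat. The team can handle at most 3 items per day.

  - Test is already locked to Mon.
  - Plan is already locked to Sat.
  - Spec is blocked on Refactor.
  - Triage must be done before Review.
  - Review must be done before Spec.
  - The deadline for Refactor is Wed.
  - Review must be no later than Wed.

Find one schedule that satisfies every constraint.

Triage -> Mon; Refactor -> Mon; Plan -> Sat; Test -> Mon; Spec -> Wed; Review -> Tue

Checking: Review(Tue) before Spec(Wed); Triage(Mon) before Review(Tue); Refactor(Mon) before Spec(Wed); Test=Mon in [Mon,Mon]; Refactor=Mon in [Mon,Wed]; Review=Tue in [Mon,Wed]; Plan=Sat in [Sat,Sat]; max 3 per day (cap 3).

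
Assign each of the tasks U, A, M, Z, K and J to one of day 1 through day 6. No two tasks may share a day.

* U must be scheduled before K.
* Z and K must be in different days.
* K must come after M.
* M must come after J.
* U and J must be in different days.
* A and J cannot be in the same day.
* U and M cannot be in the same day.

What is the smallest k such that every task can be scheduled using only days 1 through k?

6 days

The precedence chain requires at least 3 distinct days.
With at most 1 per day and 6 tasks, at least 6 days are needed.
6 works (last occupied day: day 6): for example A=day 5, J=day 1, M=day 2, K=day 4, Z=day 6, U=day 3.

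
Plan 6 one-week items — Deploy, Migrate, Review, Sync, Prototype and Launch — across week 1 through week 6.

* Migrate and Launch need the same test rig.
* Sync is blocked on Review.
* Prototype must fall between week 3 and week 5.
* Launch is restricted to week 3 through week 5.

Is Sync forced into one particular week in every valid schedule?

Sync can be week 2 (e.g. Deploy -> week 1; Launch -> week 3; Prototype -> week 3; Sync -> week 2; Migrate -> week 1; Review -> week 1) or week 3 (e.g. Launch -> week 3; Review -> week 1; Migrate -> week 1; Sync -> week 3; Prototype -> week 3; Deploy -> week 1).

No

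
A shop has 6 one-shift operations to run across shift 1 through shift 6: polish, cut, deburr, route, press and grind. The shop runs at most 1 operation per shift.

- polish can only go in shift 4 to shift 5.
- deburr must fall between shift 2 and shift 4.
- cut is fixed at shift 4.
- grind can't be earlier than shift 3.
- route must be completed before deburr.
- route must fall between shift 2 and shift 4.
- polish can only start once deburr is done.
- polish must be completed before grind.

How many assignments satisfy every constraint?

1

Enumerating: grind -> shift 6; press -> shift 1; deburr -> shift 3; cut -> shift 4; polish -> shift 5; route -> shift 2.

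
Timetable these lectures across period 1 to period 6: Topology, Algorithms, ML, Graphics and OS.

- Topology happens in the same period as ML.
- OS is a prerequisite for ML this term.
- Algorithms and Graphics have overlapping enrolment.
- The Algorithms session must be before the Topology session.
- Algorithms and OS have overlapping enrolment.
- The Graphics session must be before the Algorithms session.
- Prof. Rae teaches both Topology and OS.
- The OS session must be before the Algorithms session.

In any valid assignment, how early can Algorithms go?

period 2

Precedence pushes Algorithms to at least period 2; downstream work caps Algorithms at period 5.
Algorithms at period 2 is achievable: OS -> period 1; ML -> period 3; Algorithms -> period 2; Graphics -> period 1; Topology -> period 3.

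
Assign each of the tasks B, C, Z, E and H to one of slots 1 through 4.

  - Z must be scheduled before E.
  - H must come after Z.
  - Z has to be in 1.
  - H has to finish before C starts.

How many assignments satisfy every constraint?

Splitting on B: it can be 1 (9), 2 (9), 3 (9), 4 (9). Listing each branch's schedules as (C, Z, E, H):
B=1: (3,1,2,2) (3,1,3,2) (3,1,4,2) (4,1,2,2) (4,1,2,3) (4,1,3,2) (4,1,3,3) (4,1,4,2) (4,1,4,3) — 9.
B=2: (3,1,2,2) (3,1,3,2) (3,1,4,2) (4,1,2,2) (4,1,2,3) (4,1,3,2) (4,1,3,3) (4,1,4,2) (4,1,4,3) — 9.
B=3: (3,1,2,2) (3,1,3,2) (3,1,4,2) (4,1,2,2) (4,1,2,3) (4,1,3,2) (4,1,3,3) (4,1,4,2) (4,1,4,3) — 9.
B=4: (3,1,2,2) (3,1,3,2) (3,1,4,2) (4,1,2,2) (4,1,2,3) (4,1,3,2) (4,1,3,3) (4,1,4,2) (4,1,4,3) — 9.
Summing: 9 + 9 + 9 + 9 = 36.

36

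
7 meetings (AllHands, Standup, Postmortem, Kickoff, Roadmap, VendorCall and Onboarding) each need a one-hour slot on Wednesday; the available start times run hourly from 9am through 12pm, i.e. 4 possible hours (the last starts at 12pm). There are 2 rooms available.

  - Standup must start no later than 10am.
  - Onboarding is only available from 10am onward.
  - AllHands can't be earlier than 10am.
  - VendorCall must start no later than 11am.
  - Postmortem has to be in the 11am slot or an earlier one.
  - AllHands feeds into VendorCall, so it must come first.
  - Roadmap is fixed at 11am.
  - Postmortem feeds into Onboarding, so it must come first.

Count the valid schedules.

7

Splitting on Standup: it can be 9am (5), 10am (2). Listing each branch's schedules as (AllHands, Postmortem, Kickoff, Roadmap, VendorCall, Onboarding):
Standup=9am: (10am,9am,10am,11am,11am,12pm) (10am,9am,12pm,11am,11am,10am) (10am,9am,12pm,11am,11am,12pm) (10am,10am,9am,11am,11am,12pm) (10am,10am,12pm,11am,11am,12pm) — 5.
Standup=10am: (10am,9am,9am,11am,11am,12pm) (10am,9am,12pm,11am,11am,12pm) — 2.
Summing: 5 + 2 = 7.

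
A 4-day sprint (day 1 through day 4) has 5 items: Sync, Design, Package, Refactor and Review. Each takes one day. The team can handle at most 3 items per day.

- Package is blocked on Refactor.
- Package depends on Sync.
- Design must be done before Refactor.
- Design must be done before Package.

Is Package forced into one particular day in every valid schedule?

Package can be day 3 (e.g. Refactor -> day 2; Sync -> day 1; Package -> day 3; Review -> day 1; Design -> day 1) or day 4 (e.g. Design=day 1, Review=day 1, Refactor=day 2, Sync=day 1, Package=day 4).

No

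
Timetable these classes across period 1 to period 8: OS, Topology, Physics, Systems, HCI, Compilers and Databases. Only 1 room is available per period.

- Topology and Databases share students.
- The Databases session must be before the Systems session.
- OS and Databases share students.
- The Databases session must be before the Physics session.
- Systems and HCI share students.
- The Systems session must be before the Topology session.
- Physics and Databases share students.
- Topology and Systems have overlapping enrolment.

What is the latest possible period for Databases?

period 5

Downstream work caps Databases at period 6.
Databases at period 5 is achievable: Compilers=period 3; Physics=period 8; Databases=period 5; Topology=period 7; OS=period 1; Systems=period 6; HCI=period 2.
Nothing later works — the conflict and capacity constraints rule out every period after period 5.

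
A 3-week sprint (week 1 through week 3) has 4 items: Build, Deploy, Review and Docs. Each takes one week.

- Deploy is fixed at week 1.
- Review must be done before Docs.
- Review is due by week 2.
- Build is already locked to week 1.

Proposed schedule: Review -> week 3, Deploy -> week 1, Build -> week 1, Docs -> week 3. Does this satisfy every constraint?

No — it violates: Review is due by week 2

Review must be done before Docs — violated.
Deploy is fixed at week 1 — holds.
Build is already locked to week 1 — holds.
Review is due by week 2 — violated.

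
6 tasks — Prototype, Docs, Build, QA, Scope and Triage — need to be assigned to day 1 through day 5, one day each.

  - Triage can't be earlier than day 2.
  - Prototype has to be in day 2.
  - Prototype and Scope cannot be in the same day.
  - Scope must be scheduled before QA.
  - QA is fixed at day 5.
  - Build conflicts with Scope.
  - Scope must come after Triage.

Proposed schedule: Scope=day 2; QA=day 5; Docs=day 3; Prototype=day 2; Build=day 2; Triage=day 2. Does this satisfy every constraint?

Invalid. Prototype and Scope cannot be in the same day.

QA is fixed at day 5 — holds.
Prototype and Scope cannot be in the same day — violated.
Triage can't be earlier than day 2 — holds.
Prototype has to be in day 2 — holds.
Scope must come after Triage — violated.
Build conflicts with Scope — violated.
Scope must be scheduled before QA — holds.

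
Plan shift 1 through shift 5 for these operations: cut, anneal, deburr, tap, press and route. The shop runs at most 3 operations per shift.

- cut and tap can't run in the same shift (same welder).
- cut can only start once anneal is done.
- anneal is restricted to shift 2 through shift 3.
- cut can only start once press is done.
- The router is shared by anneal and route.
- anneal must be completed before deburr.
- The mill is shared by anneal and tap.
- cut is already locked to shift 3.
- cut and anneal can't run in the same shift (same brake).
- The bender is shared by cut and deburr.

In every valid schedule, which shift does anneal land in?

anneal's window is shift 2–shift 3.
cut is fixed at shift 3, and anneal can't share a shift with cut.
So anneal must be shift 2.

shift 2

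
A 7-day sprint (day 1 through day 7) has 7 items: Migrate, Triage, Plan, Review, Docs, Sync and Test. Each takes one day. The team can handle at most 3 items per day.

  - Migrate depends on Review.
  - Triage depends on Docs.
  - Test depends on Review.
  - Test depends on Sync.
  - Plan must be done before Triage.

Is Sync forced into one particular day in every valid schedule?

Sync can be day 1 (e.g. Docs=day 1, Review=day 2, Sync=day 1, Plan=day 1, Triage=day 2, Migrate=day 3, Test=day 3) or day 2 (e.g. Review in day 1; Test in day 3; Plan in day 1; Docs in day 1; Migrate in day 2; Triage in day 2; Sync in day 2).

No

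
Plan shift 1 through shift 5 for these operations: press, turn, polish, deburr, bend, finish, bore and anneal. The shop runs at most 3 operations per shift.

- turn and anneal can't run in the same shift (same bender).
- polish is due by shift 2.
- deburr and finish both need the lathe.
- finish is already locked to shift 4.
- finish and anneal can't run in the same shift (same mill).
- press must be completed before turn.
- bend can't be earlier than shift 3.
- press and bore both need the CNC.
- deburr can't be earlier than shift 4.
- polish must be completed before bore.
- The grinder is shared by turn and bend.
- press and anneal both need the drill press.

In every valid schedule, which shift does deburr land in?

deburr's window is shift 4–shift 5.
finish is fixed at shift 4, and deburr can't share a shift with finish.
So deburr must be shift 5.

shift 5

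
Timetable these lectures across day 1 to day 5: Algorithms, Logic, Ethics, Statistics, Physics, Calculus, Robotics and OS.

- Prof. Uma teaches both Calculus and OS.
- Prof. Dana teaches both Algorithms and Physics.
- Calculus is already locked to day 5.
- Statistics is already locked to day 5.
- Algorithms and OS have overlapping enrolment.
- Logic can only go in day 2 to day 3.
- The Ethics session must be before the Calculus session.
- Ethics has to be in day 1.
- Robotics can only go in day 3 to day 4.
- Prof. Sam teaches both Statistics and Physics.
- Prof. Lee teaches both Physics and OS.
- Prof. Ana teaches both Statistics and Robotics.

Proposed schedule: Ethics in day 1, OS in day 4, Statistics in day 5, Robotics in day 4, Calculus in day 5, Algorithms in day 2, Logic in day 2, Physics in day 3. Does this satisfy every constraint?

Yes

Algorithms and OS have overlapping enrolment — holds.
Prof. Ana teaches both Statistics and Robotics — holds.
Prof. Dana teaches both Algorithms and Physics — holds.
Prof. Sam teaches both Statistics and Physics — holds.
Calculus is already locked to day 5 — holds.
Robotics can only go in day 3 to day 4 — holds.
Prof. Uma teaches both Calculus and OS — holds.
Ethics has to be in day 1 — holds.
The Ethics session must be before the Calculus session — holds.
Prof. Lee teaches both Physics and OS — holds.
Logic can only go in day 2 to day 3 — holds.
Statistics is already locked to day 5 — holds.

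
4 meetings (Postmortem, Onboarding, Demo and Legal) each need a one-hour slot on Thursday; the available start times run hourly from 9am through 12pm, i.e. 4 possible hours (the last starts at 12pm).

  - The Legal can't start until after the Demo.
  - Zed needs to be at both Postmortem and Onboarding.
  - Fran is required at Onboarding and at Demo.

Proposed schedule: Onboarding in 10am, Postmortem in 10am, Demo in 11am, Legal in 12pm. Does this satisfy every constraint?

No. Zed needs to be at both Postmortem and Onboarding is not satisfied.

Zed needs to be at both Postmortem and Onboarding — violated.
The Legal can't start until after the Demo — holds.
Fran is required at Onboarding and at Demo — holds.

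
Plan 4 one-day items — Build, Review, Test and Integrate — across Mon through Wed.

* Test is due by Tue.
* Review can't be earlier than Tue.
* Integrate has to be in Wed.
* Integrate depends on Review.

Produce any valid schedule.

Build -> Mon; Review -> Tue; Integrate -> Wed; Test -> Mon

Checking: Review(Tue) before Integrate(Wed); Review=Tue in [Tue,Wed]; Integrate=Wed in [Wed,Wed]; Test=Mon in [Mon,Tue].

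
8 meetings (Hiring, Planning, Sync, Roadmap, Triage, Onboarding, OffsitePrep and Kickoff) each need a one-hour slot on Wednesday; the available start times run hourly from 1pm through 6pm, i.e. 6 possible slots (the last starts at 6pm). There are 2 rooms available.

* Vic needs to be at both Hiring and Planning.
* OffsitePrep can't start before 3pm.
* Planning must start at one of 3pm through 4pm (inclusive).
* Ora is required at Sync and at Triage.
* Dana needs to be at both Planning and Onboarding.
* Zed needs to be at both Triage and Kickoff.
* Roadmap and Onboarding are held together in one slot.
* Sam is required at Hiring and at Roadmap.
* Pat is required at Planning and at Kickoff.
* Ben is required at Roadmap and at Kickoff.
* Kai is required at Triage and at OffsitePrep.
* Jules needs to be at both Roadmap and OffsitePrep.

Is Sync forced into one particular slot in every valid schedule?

No

Sync can be 1pm (e.g. Triage -> 4pm, Planning -> 3pm, Kickoff -> 5pm, Onboarding -> 2pm, Sync -> 1pm, OffsitePrep -> 3pm, Hiring -> 1pm, Roadmap -> 2pm) or 2pm (e.g. Hiring -> 1pm, Kickoff -> 2pm, Sync -> 2pm, Onboarding -> 4pm, Planning -> 3pm, OffsitePrep -> 3pm, Roadmap -> 4pm, Triage -> 1pm).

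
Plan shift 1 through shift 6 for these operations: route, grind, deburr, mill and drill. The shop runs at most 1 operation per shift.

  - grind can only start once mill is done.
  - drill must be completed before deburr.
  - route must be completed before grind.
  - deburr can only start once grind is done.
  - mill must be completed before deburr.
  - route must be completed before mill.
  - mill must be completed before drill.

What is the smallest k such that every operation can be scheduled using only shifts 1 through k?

The precedence chain requires at least 4 distinct shifts.
With at most 1 per shift and 5 operations, at least 5 shifts are needed.
5 works (last occupied shift: shift 5): for example mill=shift 2; route=shift 1; grind=shift 3; deburr=shift 5; drill=shift 4.

5 shifts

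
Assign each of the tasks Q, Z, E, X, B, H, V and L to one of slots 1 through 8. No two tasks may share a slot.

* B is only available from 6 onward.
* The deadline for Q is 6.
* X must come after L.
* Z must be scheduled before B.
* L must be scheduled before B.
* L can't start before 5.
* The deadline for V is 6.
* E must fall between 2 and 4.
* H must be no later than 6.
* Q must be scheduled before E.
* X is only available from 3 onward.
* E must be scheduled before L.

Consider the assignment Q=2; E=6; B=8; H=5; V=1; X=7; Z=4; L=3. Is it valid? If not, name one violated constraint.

Invalid. E must be scheduled before L.

Z must be scheduled before B — holds.
X is only available from 3 onward — holds.
L must be scheduled before B — holds.
L can't start before 5 — violated.
E must be scheduled before L — violated.
The deadline for V is 6 — holds.
H must be no later than 6 — holds.
The deadline for Q is 6 — holds.
No two tasks may share a slot — holds.
E must fall between 2 and 4 — violated.
B is only available from 6 onward — holds.
X must come after L — holds.
Q must be scheduled before E — holds.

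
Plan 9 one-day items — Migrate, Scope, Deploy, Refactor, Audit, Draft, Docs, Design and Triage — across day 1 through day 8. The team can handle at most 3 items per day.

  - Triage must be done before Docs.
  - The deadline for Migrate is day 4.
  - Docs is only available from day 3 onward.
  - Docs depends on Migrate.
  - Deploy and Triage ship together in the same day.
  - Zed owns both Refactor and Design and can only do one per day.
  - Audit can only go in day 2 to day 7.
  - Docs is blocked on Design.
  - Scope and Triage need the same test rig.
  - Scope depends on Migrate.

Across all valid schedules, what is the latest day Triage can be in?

Downstream work caps Triage at day 7.
Triage at day 7 is achievable: Triage=day 7, Refactor=day 2, Design=day 1, Deploy=day 7, Draft=day 1, Docs=day 8, Scope=day 2, Audit=day 2, Migrate=day 1.

day 7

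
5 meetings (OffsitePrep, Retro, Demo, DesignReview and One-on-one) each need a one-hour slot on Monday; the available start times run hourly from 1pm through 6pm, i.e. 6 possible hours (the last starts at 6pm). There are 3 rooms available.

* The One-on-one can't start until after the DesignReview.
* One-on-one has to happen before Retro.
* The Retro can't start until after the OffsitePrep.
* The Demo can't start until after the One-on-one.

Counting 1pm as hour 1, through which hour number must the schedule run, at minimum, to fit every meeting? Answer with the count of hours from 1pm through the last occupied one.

The precedence chain requires at least 3 distinct hours.
With at most 3 per hour and 5 meetings, at least 2 hours are needed.
3 works (last occupied hour: 3pm): for example OffsitePrep=1pm, One-on-one=2pm, DesignReview=1pm, Retro=3pm, Demo=3pm.

3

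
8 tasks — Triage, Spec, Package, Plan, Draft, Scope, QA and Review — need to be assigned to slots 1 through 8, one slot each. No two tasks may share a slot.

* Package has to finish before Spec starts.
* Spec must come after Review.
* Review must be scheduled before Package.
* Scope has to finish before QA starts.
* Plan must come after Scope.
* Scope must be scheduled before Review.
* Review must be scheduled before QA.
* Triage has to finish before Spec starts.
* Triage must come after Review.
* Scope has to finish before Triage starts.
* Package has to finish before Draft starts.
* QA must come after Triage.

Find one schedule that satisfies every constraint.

Triage=3, Scope=1, Spec=5, Review=2, Plan=7, Draft=8, Package=4, QA=6

Checking: Package(4) before Draft(8); Review(2) before Triage(3); Scope(1) before Plan(7); Scope(1) before Triage(3); Review(2) before QA(6); Triage(3) before Spec(5); Scope(1) before QA(6); Review(2) before Spec(5); Review(2) before Package(4); Package(4) before Spec(5); Triage(3) before QA(6); Scope(1) before Review(2); max 1 per slot (cap 1).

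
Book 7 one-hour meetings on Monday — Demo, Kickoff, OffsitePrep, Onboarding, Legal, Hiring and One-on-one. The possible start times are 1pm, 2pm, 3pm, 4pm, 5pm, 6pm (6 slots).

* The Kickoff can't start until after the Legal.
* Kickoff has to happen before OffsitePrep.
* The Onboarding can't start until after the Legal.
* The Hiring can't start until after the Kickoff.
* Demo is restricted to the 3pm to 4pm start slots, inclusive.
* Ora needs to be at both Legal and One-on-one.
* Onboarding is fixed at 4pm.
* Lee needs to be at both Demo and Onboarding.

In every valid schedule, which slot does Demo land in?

3pm

Demo's window is 3pm–4pm.
Onboarding is fixed at 4pm, and Demo can't share a slot with Onboarding.
So Demo must be 3pm.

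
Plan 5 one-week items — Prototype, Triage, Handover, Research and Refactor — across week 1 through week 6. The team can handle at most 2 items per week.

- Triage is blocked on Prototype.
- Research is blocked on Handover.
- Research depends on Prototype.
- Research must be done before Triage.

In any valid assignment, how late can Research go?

week 5

Precedence pushes Research to at least week 2; downstream work caps Research at week 5.
Research at week 5 is achievable: Handover -> week 1; Research -> week 5; Triage -> week 6; Refactor -> week 2; Prototype -> week 1.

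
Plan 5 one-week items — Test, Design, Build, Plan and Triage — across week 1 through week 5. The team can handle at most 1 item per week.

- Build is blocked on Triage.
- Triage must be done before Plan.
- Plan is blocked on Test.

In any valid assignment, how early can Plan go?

week 3

Precedence pushes Plan to at least week 2.
Plan at week 3 is achievable: Triage -> week 1, Plan -> week 3, Build -> week 4, Test -> week 2, Design -> week 5.
Nothing earlier works — the capacity limit rule out every week before week 3.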